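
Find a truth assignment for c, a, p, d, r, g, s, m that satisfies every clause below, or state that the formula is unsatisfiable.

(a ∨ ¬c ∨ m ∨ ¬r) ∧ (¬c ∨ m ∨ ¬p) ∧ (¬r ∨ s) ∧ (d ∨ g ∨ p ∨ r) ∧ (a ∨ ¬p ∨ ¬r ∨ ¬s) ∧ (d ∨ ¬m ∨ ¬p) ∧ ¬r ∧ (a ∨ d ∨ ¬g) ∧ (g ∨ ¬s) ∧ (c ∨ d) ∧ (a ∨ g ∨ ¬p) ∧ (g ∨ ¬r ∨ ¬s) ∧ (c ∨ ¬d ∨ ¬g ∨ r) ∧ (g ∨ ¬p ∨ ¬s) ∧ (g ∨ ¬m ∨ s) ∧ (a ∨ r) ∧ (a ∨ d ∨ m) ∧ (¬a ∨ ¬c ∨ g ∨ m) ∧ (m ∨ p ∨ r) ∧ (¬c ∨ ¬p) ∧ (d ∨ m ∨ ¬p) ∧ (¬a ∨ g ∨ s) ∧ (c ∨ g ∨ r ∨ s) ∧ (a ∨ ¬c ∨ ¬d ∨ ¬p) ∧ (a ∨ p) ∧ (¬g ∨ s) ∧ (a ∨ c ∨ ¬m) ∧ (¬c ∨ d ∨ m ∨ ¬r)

Unit clause (¬r) forces r = False.
In (a ∨ r) only a is left, so a = True.
Try c = False:
  (c ∨ d) forces d = True.
  (c ∨ ¬d ∨ ¬g ∨ r) forces g = False.
  (g ∨ ¬s) forces s = False.
  clause (¬a ∨ g ∨ s) is falsified — backtrack.
So c = True.
  then (¬c ∨ ¬p) forces p = False.
  then (m ∨ p ∨ r) forces m = True.
Set d = False.
  then (d ∨ g ∨ p ∨ r) forces g = True.
  then (¬g ∨ s) forces s = True.
All clauses satisfied.

c = True, a = True, p = False, d = False, r = False, g = True, s = True, m = True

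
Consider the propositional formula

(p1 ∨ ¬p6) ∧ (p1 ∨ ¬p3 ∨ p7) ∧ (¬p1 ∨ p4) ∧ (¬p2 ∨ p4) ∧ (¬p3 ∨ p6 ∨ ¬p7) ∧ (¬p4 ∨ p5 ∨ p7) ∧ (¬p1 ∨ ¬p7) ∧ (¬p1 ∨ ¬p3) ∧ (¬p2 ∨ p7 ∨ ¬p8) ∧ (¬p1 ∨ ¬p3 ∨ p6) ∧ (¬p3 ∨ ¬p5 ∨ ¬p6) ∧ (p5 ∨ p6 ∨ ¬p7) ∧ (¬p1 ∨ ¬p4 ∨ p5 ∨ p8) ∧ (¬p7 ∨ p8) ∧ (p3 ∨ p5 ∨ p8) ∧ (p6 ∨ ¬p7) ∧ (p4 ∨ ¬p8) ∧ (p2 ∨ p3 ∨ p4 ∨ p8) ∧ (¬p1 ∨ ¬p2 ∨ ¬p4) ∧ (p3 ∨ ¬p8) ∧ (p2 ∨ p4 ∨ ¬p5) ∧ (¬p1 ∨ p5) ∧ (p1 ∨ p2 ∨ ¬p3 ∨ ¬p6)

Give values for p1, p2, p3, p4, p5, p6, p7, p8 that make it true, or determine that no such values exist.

p1 = True, p2 = False, p3 = False, p4 = True, p5 = True, p6 = False, p7 = False, p8 = False

Set p1 = True.
  then (¬p1 ∨ p4) forces p4 = True.
  then (¬p1 ∨ ¬p7) forces p7 = False.
  then (¬p1 ∨ ¬p3) forces p3 = False.
  then (¬p1 ∨ ¬p2 ∨ ¬p4) forces p2 = False.
  then (p3 ∨ ¬p8) forces p8 = False.
  then (¬p1 ∨ p5) forces p5 = True.
Set p6 = False.
All clauses satisfied.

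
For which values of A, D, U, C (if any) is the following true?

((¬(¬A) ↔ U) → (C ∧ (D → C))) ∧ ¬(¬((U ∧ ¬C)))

A = False, D = False, U = True, C = False

  (¬(¬A) ↔ U) → (C ∧ (D → C)) = True
    ¬(¬A) ↔ U = False
      ¬(¬A) = False
        ¬A = True
    C ∧ (D → C) = False
      D → C = True
  ¬(¬((U ∧ ¬C))) = True
    ¬((U ∧ ¬C)) = False
      U ∧ ¬C = True
        ¬C = True
Both conjuncts True, so the formula holds.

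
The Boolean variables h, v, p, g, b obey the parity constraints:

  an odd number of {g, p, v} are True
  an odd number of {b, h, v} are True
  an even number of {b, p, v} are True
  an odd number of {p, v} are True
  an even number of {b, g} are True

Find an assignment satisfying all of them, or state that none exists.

Unsatisfiable — no assignment works.

Adding constraints 1, 3, 5 mod 2: every variable appears an even number of times on the left, so the left side is 0.
But the right sides sum to 1 (mod 2). 0 ≠ 1 — the system is inconsistent.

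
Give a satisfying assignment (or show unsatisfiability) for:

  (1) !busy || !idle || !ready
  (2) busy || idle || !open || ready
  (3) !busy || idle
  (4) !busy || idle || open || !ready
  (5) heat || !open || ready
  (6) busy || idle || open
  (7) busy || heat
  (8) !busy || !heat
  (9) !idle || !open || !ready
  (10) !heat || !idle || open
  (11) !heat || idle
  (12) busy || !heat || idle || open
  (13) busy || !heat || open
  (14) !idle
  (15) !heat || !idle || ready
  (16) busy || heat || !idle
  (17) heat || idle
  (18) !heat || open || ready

Case busy = True:
  (!busy || idle) forces idle = True.
  Clause (!idle) is falsified — contradiction.
Case busy = False:
  (busy || heat) forces heat = True.
  (!heat || idle) forces idle = True.
  Clause (!idle) is falsified — contradiction.
Both cases fail, so the formula is unsatisfiable.

Unsatisfiable — no assignment works.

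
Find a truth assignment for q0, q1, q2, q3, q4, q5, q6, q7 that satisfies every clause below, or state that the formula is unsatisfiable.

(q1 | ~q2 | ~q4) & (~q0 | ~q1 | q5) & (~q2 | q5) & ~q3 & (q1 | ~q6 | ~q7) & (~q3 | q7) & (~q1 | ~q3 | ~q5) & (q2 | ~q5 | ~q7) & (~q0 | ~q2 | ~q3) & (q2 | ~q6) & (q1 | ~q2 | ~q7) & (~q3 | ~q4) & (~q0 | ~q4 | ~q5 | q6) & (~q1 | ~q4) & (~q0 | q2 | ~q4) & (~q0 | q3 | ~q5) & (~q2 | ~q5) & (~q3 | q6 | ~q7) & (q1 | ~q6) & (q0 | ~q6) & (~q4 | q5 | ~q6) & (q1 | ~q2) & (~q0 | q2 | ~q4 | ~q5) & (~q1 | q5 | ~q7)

q0 = False, q1 = False, q2 = False, q3 = False, q4 = False, q5 = False, q6 = False, q7 = False

Unit clause (~q3) forces q3 = False.
Set q0 = False.
  then (q0 | ~q6) forces q6 = False.
Set q1 = False.
  then (q1 | ~q2) forces q2 = False.
Set q4 = False.
Set q5 = False.
Set q7 = False.
All clauses satisfied.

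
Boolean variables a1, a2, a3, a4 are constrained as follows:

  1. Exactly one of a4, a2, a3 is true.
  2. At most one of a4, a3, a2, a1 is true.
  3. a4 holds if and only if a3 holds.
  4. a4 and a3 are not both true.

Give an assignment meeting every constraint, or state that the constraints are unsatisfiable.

a1 = False, a2 = True, a3 = False, a4 = False

  (1) {a4, a2, a3}: 1 true — exactly one ✓
  (2) {a4, a3, a2, a1}: 1 true — at most one ✓
  (3) a4=F, a3=F — same ✓
  (4) a4=F, a3=F — not both ✓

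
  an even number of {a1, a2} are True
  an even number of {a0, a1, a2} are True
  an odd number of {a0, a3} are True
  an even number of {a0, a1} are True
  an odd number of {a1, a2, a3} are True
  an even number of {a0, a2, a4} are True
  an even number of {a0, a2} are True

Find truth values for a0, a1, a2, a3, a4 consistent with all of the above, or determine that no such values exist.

a0=F, a1=F, a2=F, a3=T, a4=F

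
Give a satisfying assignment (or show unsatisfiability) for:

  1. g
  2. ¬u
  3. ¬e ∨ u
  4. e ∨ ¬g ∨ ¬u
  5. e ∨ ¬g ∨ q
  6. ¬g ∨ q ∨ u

q=T, g=T, e=F, u=F

Unit clause (g) forces g = True.
Unit clause (¬u) forces u = False.
In (¬e ∨ u) only ¬e is left, so e = False.
In (e ∨ ¬g ∨ q) only q is left, so q = True.
Check each clause:
  (g): g holds.
  (¬u): ¬u holds.
  (¬e ∨ u): ¬e holds.
  (e ∨ ¬g ∨ ¬u): ¬u holds.
  (e ∨ ¬g ∨ q): q holds.
  (¬g ∨ q ∨ u): q holds.
All clauses satisfied.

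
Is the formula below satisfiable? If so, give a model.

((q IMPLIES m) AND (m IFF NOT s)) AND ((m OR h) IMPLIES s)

m: False, q: False, s: True, h: True

  (q IMPLIES m) AND (m IFF NOT s) = True
    q IMPLIES m = True
    m IFF NOT s = True
      NOT s = False
  (m OR h) IMPLIES s = True
    m OR h = True
Both conjuncts True, so the formula holds.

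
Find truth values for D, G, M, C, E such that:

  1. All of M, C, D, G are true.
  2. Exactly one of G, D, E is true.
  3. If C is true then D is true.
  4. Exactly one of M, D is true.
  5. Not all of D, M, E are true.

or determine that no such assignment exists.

Case D = True:
  (1) forces M = True.
  Constraint (4) is violated (M=T, D=T) — contradiction.
Case D = False:
  Constraint (1) is violated (D=F) — contradiction.
Both cases fail — unsatisfiable.

Unsatisfiable — no assignment works.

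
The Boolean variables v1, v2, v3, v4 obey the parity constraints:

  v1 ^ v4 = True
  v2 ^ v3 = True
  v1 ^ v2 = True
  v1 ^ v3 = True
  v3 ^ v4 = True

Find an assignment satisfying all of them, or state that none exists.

Adding constraints 2, 3, 4 mod 2: every variable appears an even number of times on the left, so the left side is 0.
But the right sides sum to 1 (mod 2). 0 ≠ 1 — the system is inconsistent.

The formula is unsatisfiable.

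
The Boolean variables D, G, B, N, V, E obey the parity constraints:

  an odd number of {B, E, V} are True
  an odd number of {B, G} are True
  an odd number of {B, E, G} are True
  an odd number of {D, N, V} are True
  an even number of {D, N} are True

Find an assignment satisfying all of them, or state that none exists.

D: True, G: True, B: False, N: True, V: True, E: False

{B, E, V}: 1 true → odd ✓
{B, G}: 1 true → odd ✓
{B, E, G}: 1 true → odd ✓
{D, N, V}: 3 true → odd ✓
{D, N}: 2 true → even ✓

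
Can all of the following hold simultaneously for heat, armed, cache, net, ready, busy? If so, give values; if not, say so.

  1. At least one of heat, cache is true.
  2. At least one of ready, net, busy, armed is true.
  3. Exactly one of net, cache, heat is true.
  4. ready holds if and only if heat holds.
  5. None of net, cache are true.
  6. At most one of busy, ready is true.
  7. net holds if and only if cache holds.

heat: True; armed: True; cache: False; net: False; ready: True; busy: False

  (1) {heat, cache}: 1 true — at least one ✓
  (2) {ready, net, busy, armed}: 2 true — at least one ✓
  (3) {net, cache, heat}: 1 true — exactly one ✓
  (4) ready=T, heat=T — same ✓
  (5) {net, cache}: 0 true — none ✓
  (6) {busy, ready}: 1 true — at most one ✓
  (7) net=F, cache=F — same ✓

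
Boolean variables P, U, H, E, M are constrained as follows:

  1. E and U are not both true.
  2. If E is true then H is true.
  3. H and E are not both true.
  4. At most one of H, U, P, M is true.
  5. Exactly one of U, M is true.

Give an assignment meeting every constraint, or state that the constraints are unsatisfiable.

P=F; U=T; H=F; E=F; M=F

  (1) E=F, U=T — not both ✓
  (2) E=F ⇒ H: vacuous ✓
  (3) H=F, E=F — not both ✓
  (4) {H, U, P, M}: 1 true — at most one ✓
  (5) {U, M}: 1 true — exactly one ✓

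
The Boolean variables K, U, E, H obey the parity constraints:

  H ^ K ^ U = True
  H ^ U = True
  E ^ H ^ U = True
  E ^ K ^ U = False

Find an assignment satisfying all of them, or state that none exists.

K: False, U: False, E: False, H: True

H ^ K ^ U = T ^ F ^ F = True ✓
H ^ U = T ^ F = True ✓
E ^ H ^ U = F ^ T ^ F = True ✓
E ^ K ^ U = F ^ F ^ F = False ✓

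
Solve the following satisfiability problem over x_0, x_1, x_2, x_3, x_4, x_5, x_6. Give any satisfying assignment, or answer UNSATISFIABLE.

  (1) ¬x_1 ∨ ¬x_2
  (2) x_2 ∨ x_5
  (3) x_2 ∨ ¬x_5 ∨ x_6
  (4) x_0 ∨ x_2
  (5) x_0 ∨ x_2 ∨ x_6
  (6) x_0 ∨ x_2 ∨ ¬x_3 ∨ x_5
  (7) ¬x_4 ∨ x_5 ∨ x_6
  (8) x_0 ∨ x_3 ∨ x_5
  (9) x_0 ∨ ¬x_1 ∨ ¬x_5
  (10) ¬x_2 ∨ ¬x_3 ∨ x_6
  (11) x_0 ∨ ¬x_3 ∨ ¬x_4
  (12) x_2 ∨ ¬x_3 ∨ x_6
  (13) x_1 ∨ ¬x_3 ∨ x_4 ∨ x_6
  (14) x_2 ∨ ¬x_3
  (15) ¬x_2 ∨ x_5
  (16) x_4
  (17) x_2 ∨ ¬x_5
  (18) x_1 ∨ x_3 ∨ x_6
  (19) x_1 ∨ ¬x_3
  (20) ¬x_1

x_0: False; x_1: False; x_2: True; x_3: False; x_4: True; x_5: True; x_6: True

Unit clause (x_4) forces x_4 = True.
Unit clause (¬x_1) forces x_1 = False.
In (x_1 ∨ ¬x_3) only ¬x_3 is left, so x_3 = False.
In (x_1 ∨ x_3 ∨ x_6) only x_6 is left, so x_6 = True.
Set x_0 = False.
  then (x_0 ∨ x_2) forces x_2 = True.
  then (x_0 ∨ x_3 ∨ x_5) forces x_5 = True.
All clauses satisfied.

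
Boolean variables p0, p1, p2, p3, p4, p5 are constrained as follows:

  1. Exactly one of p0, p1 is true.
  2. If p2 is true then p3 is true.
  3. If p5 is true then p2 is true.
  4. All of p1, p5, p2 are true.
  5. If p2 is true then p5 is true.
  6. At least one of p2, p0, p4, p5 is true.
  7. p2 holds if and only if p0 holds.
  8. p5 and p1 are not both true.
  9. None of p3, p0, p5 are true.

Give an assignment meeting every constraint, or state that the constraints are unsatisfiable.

Case p5 = True:
  Constraint (9) is violated (p5=T) — contradiction.
Case p5 = False:
  Constraint (4) is violated (p5=F) — contradiction.
Both cases fail — unsatisfiable.

Unsatisfiable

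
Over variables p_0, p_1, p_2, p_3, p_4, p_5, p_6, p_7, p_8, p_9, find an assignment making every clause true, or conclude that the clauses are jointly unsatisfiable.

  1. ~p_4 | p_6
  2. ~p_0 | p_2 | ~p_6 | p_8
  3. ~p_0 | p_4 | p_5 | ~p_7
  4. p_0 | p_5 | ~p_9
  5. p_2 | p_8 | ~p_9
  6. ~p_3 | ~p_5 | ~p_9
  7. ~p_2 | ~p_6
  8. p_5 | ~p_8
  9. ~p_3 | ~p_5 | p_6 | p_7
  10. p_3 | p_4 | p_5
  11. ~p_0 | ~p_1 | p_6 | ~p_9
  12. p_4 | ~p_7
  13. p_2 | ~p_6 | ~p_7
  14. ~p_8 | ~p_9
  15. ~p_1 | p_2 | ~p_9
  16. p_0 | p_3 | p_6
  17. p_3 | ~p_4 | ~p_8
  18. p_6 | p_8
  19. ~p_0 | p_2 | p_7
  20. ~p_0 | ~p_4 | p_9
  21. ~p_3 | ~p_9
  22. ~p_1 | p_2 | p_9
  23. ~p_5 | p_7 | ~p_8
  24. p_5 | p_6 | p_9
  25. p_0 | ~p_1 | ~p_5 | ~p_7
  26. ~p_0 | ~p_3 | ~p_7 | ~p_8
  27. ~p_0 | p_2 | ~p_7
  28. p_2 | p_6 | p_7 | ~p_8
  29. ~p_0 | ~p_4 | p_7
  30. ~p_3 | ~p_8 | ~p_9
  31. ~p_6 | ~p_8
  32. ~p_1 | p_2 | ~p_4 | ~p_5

Set p_0 = False.
Set p_1 = False.
Set p_2 = False.
Set p_3 = False.
  then (p_0 | p_3 | p_6) forces p_6 = True.
  then (~p_6 | ~p_8) forces p_8 = False.
  then (p_2 | p_8 | ~p_9) forces p_9 = False.
  then (p_2 | ~p_6 | ~p_7) forces p_7 = False.
Set p_4 = True.
Set p_5 = True.
All clauses satisfied.

p_0=F, p_1=F, p_2=F, p_3=F, p_4=T, p_5=T, p_6=T, p_7=F, p_8=F, p_9=F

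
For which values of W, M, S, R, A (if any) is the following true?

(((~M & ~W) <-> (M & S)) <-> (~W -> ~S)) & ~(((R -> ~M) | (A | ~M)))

W = False; M = True; S = True; R = True; A = False

  ((~M & ~W) <-> (M & S)) <-> (~W -> ~S) = True
    (~M & ~W) <-> (M & S) = False
      ~M & ~W = False
        ~M = False
        ~W = True
      M & S = True
    ~W -> ~S = False
      ~W = True
      ~S = False
  ~(((R -> ~M) | (A | ~M))) = True
    (R -> ~M) | (A | ~M) = False
      R -> ~M = False
        ~M = False
      A | ~M = False
        ~M = False
Both conjuncts True, so the formula holds.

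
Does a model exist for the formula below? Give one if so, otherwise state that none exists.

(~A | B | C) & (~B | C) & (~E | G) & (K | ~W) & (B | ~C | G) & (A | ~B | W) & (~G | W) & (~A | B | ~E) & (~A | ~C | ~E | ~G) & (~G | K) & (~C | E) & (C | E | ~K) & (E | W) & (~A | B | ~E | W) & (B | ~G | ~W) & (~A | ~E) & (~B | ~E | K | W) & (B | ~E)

W = True, A = False, G = True, C = True, K = True, B = True, E = True

Set W = True.
  then (K | ~W) forces K = True.
Try A = True:
  (~A | ~E) forces E = False.
  (~C | E) forces C = False.
  clause (C | E | ~K) is falsified — backtrack.
So A = False.
Set G = True.
  then (B | ~G | ~W) forces B = True.
  then (~B | C) forces C = True.
  then (~C | E) forces E = True.
All clauses satisfied.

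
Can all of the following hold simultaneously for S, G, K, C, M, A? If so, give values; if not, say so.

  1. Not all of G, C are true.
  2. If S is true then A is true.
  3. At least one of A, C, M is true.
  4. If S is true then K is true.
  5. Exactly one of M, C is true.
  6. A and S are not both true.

S = False, G = True, K = False, C = False, M = True, A = True

  (1) {G, C}: 1/2 true — not all ✓
  (2) S=F ⇒ A: vacuous ✓
  (3) {A, C, M}: 2 true — at least one ✓
  (4) S=F ⇒ K: vacuous ✓
  (5) {M, C}: 1 true — exactly one ✓
  (6) A=T, S=F — not both ✓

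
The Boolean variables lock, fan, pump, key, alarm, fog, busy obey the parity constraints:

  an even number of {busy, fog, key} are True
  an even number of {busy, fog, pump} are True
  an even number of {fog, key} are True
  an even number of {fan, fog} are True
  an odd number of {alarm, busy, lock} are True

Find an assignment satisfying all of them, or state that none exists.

lock: False, fan: True, pump: True, key: True, alarm: True, fog: True, busy: False

{busy, fog, key}: 2 true → even ✓
{busy, fog, pump}: 2 true → even ✓
{fog, key}: 2 true → even ✓
{fan, fog}: 2 true → even ✓
{alarm, busy, lock}: 1 true → odd ✓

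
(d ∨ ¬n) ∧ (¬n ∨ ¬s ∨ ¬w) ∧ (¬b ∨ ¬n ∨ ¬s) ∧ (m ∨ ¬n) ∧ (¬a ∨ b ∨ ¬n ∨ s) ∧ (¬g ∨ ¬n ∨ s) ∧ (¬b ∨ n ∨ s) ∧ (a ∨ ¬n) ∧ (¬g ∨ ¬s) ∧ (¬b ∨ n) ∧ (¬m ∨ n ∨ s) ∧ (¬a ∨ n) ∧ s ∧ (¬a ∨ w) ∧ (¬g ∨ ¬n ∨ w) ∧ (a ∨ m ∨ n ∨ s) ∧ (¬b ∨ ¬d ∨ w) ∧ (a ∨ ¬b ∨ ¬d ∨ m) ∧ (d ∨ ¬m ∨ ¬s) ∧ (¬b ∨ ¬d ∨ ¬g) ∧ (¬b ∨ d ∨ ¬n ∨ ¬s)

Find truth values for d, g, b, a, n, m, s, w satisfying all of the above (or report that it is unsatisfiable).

d=F; g=F; b=F; a=F; n=F; m=F; s=T; w=T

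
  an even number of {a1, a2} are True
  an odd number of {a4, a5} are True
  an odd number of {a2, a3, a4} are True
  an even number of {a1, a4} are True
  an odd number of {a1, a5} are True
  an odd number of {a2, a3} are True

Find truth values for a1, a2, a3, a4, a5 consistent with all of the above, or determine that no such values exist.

a1 = False, a2 = False, a3 = True, a4 = False, a5 = True

{a1, a2}: 0 true → even ✓
{a4, a5}: 1 true → odd ✓
{a2, a3, a4}: 1 true → odd ✓
{a1, a4}: 0 true → even ✓
{a1, a5}: 1 true → odd ✓
{a2, a3}: 1 true → odd ✓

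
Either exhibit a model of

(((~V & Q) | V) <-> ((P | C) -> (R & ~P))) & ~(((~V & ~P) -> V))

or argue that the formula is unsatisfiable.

P: False, Q: False, C: True, R: False, V: False

  ((~V & Q) | V) <-> ((P | C) -> (R & ~P)) = True
    (~V & Q) | V = False
      ~V & Q = False
        ~V = True
    (P | C) -> (R & ~P) = False
      P | C = True
      R & ~P = False
        ~P = True
  ~(((~V & ~P) -> V)) = True
    (~V & ~P) -> V = False
      ~V & ~P = True
        ~V = True
        ~P = True
Both conjuncts True, so the formula holds.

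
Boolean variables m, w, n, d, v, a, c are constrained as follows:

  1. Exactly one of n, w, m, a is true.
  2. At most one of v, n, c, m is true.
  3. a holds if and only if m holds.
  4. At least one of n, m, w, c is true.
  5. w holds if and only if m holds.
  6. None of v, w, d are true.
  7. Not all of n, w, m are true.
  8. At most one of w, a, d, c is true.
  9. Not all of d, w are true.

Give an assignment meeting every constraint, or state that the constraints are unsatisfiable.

m=F; w=F; n=T; d=F; v=F; a=F; c=F

  (1) {n, w, m, a}: 1 true — exactly one ✓
  (2) {v, n, c, m}: 1 true — at most one ✓
  (3) a=F, m=F — same ✓
  (4) {n, m, w, c}: 1 true — at least one ✓
  (5) w=F, m=F — same ✓
  (6) {v, w, d}: 0 true — none ✓
  (7) {n, w, m}: 1/3 true — not all ✓
  (8) {w, a, d, c}: 0 true — at most one ✓
  (9) {d, w}: 0/2 true — not all ✓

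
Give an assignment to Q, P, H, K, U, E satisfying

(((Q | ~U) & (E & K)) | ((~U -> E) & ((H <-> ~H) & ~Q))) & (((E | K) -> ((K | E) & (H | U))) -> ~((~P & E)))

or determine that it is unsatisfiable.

Q = False; P = True; H = True; K = True; U = False; E = True

  ((Q | ~U) & (E & K)) | ((~U -> E) & ((H <-> ~H) & ~Q)) = True
    (Q | ~U) & (E & K) = True
      Q | ~U = True
        ~U = True
      E & K = True
    (~U -> E) & ((H <-> ~H) & ~Q) = False
      ~U -> E = True
        ~U = True
      (H <-> ~H) & ~Q = False
        H <-> ~H = False
          ~H = False
        ~Q = True
  ((E | K) -> ((K | E) & (H | U))) -> ~((~P & E)) = True
    (E | K) -> ((K | E) & (H | U)) = True
      E | K = True
      (K | E) & (H | U) = True
        K | E = True
        H | U = True
    ~((~P & E)) = True
      ~P & E = False
        ~P = False
Both conjuncts True, so the formula holds.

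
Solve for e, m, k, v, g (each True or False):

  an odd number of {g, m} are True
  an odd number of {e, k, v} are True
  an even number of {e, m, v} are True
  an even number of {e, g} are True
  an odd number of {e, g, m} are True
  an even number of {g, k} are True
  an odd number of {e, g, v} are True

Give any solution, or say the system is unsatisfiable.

e=F; m=T; k=F; v=T; g=F

{g, m}: 1 true → odd ✓
{e, k, v}: 1 true → odd ✓
{e, m, v}: 2 true → even ✓
{e, g}: 0 true → even ✓
{e, g, m}: 1 true → odd ✓
{g, k}: 0 true → even ✓
{e, g, v}: 1 true → odd ✓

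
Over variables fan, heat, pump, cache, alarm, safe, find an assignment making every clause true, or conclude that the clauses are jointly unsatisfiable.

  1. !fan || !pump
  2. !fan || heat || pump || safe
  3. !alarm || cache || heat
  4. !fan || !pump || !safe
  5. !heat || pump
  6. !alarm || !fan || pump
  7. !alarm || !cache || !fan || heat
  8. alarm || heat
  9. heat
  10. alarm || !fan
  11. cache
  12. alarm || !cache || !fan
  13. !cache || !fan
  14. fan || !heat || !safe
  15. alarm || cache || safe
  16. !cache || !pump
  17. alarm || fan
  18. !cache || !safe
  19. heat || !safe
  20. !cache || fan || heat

No satisfying assignment exists.

Case cache = True:
  (heat) forces heat = True.
  (!heat || pump) forces pump = True.
  Clause (!cache || !pump) is falsified — contradiction.
Case cache = False:
  Clause (cache) is falsified — contradiction.
Both cases fail, so the formula is unsatisfiable.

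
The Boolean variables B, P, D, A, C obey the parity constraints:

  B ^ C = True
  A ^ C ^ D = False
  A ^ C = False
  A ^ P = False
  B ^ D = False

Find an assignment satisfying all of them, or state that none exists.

B=F, P=T, D=F, A=T, C=T

B ^ C = F ^ T = True ✓
A ^ C ^ D = T ^ T ^ F = False ✓
A ^ C = T ^ T = False ✓
A ^ P = T ^ T = False ✓
B ^ D = F ^ F = False ✓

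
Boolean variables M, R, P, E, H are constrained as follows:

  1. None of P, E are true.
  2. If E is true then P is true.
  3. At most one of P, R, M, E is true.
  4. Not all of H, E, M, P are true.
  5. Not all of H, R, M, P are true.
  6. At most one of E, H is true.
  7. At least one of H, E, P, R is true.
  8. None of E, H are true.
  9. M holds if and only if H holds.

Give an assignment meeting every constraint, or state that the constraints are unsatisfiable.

M = False, R = True, P = False, E = False, H = False

  (1) {P, E}: 0 true — none ✓
  (2) E=F ⇒ P: vacuous ✓
  (3) {P, R, M, E}: 1 true — at most one ✓
  (4) {H, E, M, P}: 0/4 true — not all ✓
  (5) {H, R, M, P}: 1/4 true — not all ✓
  (6) {E, H}: 0 true — at most one ✓
  (7) {H, E, P, R}: 1 true — at least one ✓
  (8) {E, H}: 0 true — none ✓
  (9) M=F, H=F — same ✓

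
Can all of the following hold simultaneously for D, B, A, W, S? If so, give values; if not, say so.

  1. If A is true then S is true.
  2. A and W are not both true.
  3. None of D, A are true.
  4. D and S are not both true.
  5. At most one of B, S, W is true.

D: False; B: False; A: False; W: True; S: False

  (1) A=F ⇒ S: vacuous ✓
  (2) A=F, W=T — not both ✓
  (3) {D, A}: 0 true — none ✓
  (4) D=F, S=F — not both ✓
  (5) {B, S, W}: 1 true — at most one ✓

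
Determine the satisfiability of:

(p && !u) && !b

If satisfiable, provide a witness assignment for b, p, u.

b = False, p = True, u = False

  p && !u = True
    !u = True
  !b = True
Both conjuncts True, so the formula holds.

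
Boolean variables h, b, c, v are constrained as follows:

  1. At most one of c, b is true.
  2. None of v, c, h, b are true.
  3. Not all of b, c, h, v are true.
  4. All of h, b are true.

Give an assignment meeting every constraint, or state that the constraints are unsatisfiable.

No satisfying assignment exists.

Case h = True:
  Constraint (2) is violated (h=T) — contradiction.
Case h = False:
  Constraint (4) is violated (h=F) — contradiction.
Both cases fail — unsatisfiable.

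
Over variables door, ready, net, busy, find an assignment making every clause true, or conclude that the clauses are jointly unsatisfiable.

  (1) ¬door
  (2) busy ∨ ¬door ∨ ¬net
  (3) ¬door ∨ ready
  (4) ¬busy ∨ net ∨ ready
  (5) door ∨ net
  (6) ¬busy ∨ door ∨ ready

Unit clause (¬door) forces door = False.
In (door ∨ net) only net is left, so net = True.
Set ready = True.
Set busy = True.
Check each clause:
  (¬door): ¬door holds.
  (busy ∨ ¬door ∨ ¬net): busy holds.
  (¬door ∨ ready): ¬door holds.
  (¬busy ∨ net ∨ ready): net holds.
  (door ∨ net): net holds.
  (¬busy ∨ door ∨ ready): ready holds.
All clauses satisfied.

door = False, ready = True, net = True, busy = True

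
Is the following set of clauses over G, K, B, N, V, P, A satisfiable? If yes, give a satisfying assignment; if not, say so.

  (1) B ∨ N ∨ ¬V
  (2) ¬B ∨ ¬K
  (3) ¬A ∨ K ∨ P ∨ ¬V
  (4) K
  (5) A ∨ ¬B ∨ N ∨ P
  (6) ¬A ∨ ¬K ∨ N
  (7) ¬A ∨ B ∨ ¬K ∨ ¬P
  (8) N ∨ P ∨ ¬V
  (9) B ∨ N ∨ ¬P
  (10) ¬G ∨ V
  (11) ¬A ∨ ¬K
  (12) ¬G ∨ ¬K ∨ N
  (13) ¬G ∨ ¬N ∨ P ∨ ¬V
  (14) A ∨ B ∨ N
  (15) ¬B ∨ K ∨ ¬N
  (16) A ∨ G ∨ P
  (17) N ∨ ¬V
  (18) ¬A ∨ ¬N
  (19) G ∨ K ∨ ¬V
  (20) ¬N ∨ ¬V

Unit clause (K) forces K = True.
In (¬A ∨ ¬K) only ¬A is left, so A = False.
In (¬B ∨ ¬K) only ¬B is left, so B = False.
In (A ∨ B ∨ N) only N is left, so N = True.
In (¬N ∨ ¬V) only ¬V is left, so V = False.
In (¬G ∨ V) only ¬G is left, so G = False.
In (A ∨ G ∨ P) only P is left, so P = True.
All clauses satisfied.

G: False; K: True; B: False; N: True; V: False; P: True; A: False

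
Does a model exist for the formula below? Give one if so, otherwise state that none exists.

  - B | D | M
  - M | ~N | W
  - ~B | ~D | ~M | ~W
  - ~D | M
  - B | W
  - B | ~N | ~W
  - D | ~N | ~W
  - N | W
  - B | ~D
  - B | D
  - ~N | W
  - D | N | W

D=F, B=T, M=T, W=T, N=F

Try D = True:
  (~D | M) forces M = True.
  (B | ~D) forces B = True.
  (~B | ~D | ~M | ~W) forces W = False.
  (N | W) forces N = True.
  clause (~N | W) is falsified — backtrack.
So D = False.
  then (B | D) forces B = True.
Set M = True.
Try W = False:
  (N | W) forces N = True.
  clause (~N | W) is falsified — backtrack.
So W = True.
  then (D | ~N | ~W) forces N = False.
All clauses satisfied.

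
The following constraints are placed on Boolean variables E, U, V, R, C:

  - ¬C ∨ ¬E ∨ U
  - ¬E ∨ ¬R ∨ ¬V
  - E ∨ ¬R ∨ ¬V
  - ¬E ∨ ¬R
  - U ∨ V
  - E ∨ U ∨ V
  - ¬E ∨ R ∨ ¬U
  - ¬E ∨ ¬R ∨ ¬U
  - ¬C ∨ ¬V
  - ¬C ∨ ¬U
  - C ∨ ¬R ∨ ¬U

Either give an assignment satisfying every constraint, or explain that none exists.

E = False; U = True; V = True; R = False; C = False

Set E = False.
Set U = True.
  then (¬C ∨ ¬U) forces C = False.
  then (C ∨ ¬R ∨ ¬U) forces R = False.
Set V = True.
All clauses satisfied.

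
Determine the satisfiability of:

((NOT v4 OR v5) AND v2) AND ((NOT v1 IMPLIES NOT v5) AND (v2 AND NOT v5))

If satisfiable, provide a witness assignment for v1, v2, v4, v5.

v1 = False, v2 = True, v4 = False, v5 = False

  (NOT v4 OR v5) AND v2 = True
    NOT v4 OR v5 = True
      NOT v4 = True
  (NOT v1 IMPLIES NOT v5) AND (v2 AND NOT v5) = True
    NOT v1 IMPLIES NOT v5 = True
      NOT v1 = True
      NOT v5 = True
    v2 AND NOT v5 = True
      NOT v5 = True
Both conjuncts True, so the formula holds.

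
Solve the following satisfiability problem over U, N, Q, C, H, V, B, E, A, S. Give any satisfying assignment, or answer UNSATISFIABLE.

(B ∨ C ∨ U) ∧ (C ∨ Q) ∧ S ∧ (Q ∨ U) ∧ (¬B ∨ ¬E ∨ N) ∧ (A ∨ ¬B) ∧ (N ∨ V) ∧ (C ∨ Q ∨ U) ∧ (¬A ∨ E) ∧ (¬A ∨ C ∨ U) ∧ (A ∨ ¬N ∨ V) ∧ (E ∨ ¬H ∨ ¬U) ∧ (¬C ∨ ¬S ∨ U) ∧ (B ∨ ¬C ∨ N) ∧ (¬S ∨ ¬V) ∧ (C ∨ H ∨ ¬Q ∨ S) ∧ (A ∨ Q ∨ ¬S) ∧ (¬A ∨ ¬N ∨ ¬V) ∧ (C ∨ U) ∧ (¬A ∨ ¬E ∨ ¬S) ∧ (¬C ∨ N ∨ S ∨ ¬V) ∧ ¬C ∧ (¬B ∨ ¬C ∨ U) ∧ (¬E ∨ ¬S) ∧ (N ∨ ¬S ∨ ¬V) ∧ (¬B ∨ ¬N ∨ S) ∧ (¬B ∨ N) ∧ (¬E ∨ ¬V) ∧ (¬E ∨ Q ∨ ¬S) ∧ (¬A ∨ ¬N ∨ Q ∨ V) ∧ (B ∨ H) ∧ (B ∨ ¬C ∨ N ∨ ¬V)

The formula is unsatisfiable.

Case S = True:
  (¬S ∨ ¬V) forces V = False.
  (N ∨ V) forces N = True.
  (A ∨ ¬N ∨ V) forces A = True.
  (¬A ∨ E) forces E = True.
  Clause (¬A ∨ ¬E ∨ ¬S) is falsified — contradiction.
Case S = False:
  Clause (S) is falsified — contradiction.
Both cases fail, so the formula is unsatisfiable.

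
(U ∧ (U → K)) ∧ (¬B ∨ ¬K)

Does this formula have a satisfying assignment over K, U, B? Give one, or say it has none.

K: True, U: True, B: False

  U ∧ (U → K) = True
    U → K = True
  ¬B ∨ ¬K = True
    ¬B = True
    ¬K = False
Both conjuncts True, so the formula holds.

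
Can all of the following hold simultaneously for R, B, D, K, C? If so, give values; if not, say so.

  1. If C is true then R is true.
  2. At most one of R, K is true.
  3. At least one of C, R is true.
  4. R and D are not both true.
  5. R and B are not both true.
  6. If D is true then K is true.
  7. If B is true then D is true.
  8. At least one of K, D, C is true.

R = True, B = False, D = False, K = False, C = True

  (1) C=T ⇒ R: T ✓
  (2) {R, K}: 1 true — at most one ✓
  (3) {C, R}: 2 true — at least one ✓
  (4) R=T, D=F — not both ✓
  (5) R=T, B=F — not both ✓
  (6) D=F ⇒ K: vacuous ✓
  (7) B=F ⇒ D: vacuous ✓
  (8) {K, D, C}: 1 true — at least one ✓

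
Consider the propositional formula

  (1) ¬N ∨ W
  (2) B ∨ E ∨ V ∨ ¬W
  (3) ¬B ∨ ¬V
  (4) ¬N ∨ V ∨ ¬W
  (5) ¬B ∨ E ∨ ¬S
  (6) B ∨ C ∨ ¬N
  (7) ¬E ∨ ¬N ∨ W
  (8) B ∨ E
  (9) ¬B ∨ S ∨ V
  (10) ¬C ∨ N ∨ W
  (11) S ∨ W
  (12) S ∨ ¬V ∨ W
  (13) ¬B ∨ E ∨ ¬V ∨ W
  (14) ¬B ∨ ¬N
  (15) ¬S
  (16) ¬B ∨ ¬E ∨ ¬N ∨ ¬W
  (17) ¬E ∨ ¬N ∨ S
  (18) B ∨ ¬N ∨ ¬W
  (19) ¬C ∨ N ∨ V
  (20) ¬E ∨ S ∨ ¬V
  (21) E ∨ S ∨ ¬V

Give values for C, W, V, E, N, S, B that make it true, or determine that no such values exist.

C=F, W=T, V=F, E=T, N=F, S=F, B=F

Unit clause (¬S) forces S = False.
In (S ∨ W) only W is left, so W = True.
Set C = False.
Try V = True:
  (¬B ∨ ¬V) forces B = False.
  (B ∨ C ∨ ¬N) forces N = False.
  (B ∨ E) forces E = True.
  clause (¬E ∨ S ∨ ¬V) is falsified — backtrack.
So V = False.
  then (¬N ∨ V ∨ ¬W) forces N = False.
  then (¬B ∨ S ∨ V) forces B = False.
  then (B ∨ E ∨ V ∨ ¬W) forces E = True.
All clauses satisfied.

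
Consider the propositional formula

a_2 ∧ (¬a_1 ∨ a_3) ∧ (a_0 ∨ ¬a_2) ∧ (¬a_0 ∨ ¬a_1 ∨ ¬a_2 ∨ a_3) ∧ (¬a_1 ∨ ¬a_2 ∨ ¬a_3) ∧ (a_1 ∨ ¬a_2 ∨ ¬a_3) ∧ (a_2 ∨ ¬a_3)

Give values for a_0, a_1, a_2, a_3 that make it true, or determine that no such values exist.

a_0=T, a_1=F, a_2=T, a_3=F

Unit clause (a_2) forces a_2 = True.
In (a_0 ∨ ¬a_2) only a_0 is left, so a_0 = True.
Try a_1 = True:
  (¬a_1 ∨ a_3) forces a_3 = True.
  clause (¬a_1 ∨ ¬a_2 ∨ ¬a_3) is falsified — backtrack.
So a_1 = False.
  then (a_1 ∨ ¬a_2 ∨ ¬a_3) forces a_3 = False.
Check each clause:
  (a_2): a_2 holds.
  (¬a_1 ∨ a_3): ¬a_1 holds.
  (a_0 ∨ ¬a_2): a_0 holds.
  (¬a_0 ∨ ¬a_1 ∨ ¬a_2 ∨ a_3): ¬a_1 holds.
  (¬a_1 ∨ ¬a_2 ∨ ¬a_3): ¬a_1 holds.
  (a_1 ∨ ¬a_2 ∨ ¬a_3): ¬a_3 holds.
  (a_2 ∨ ¬a_3): a_2 holds.
All clauses satisfied.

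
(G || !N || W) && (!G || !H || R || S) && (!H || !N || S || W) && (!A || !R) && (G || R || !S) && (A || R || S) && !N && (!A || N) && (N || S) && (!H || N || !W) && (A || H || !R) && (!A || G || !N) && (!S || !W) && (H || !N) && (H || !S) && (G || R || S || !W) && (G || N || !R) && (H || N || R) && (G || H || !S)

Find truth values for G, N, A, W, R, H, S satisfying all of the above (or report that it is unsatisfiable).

G = True, N = False, A = False, W = False, R = True, H = True, S = True

Unit clause (!N) forces N = False.
In (!A || N) only !A is left, so A = False.
In (N || S) only S is left, so S = True.
In (!S || !W) only !W is left, so W = False.
In (H || !S) only H is left, so H = True.
Try G = False:
  (G || R || !S) forces R = True.
  clause (G || N || !R) is falsified — backtrack.
So G = True.
Set R = True.
All clauses satisfied.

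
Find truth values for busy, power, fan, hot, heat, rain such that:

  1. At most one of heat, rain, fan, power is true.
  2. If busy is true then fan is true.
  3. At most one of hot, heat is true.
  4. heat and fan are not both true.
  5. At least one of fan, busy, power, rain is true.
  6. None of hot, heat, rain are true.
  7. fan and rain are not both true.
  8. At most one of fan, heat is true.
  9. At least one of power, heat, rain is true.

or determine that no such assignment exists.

busy: False, power: True, fan: False, hot: False, heat: False, rain: False

  (1) {heat, rain, fan, power}: 1 true — at most one ✓
  (2) busy=F ⇒ fan: vacuous ✓
  (3) {hot, heat}: 0 true — at most one ✓
  (4) heat=F, fan=F — not both ✓
  (5) {fan, busy, power, rain}: 1 true — at least one ✓
  (6) {hot, heat, rain}: 0 true — none ✓
  (7) fan=F, rain=F — not both ✓
  (8) {fan, heat}: 0 true — at most one ✓
  (9) {power, heat, rain}: 1 true — at least one ✓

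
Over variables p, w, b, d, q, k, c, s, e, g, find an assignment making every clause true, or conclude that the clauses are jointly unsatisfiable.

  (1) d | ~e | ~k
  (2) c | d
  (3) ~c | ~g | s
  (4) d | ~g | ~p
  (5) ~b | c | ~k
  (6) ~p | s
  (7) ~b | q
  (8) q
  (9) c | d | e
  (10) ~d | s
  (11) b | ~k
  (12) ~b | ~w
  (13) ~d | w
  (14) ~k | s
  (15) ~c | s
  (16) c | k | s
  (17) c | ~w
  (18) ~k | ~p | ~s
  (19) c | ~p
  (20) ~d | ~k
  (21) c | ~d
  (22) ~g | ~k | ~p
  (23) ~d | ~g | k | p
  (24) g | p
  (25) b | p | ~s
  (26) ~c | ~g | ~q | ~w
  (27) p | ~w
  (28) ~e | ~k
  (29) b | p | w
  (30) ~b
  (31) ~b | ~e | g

p=T; w=T; b=F; d=T; q=T; k=F; c=T; s=T; e=F; g=F

Unit clause (q) forces q = True.
Unit clause (~b) forces b = False.
In (b | ~k) only ~k is left, so k = False.
Try p = False:
  (g | p) forces g = True.
  (~d | ~g | k | p) forces d = False.
  (c | d) forces c = True.
  (~c | ~g | s) forces s = True.
  clause (b | p | ~s) is falsified — backtrack.
So p = True.
  then (~p | s) forces s = True.
  then (c | ~p) forces c = True.
Set w = True.
  then (~c | ~g | ~q | ~w) forces g = False.
Set d = True.
Set e = False.
All clauses satisfied.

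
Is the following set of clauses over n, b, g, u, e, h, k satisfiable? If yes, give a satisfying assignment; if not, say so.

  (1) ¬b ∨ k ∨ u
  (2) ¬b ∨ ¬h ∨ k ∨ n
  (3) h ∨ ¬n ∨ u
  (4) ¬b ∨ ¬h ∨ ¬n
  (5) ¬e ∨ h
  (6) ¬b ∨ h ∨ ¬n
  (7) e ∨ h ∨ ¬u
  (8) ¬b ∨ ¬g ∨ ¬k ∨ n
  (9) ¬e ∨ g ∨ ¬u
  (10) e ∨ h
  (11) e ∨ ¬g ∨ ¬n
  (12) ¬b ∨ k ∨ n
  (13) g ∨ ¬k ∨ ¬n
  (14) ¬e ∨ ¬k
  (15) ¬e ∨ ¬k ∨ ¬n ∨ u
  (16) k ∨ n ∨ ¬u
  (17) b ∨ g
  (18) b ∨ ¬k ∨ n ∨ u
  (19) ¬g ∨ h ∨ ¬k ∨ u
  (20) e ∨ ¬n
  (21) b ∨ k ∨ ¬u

Set n = False.
Set b = False.
  then (b ∨ g) forces g = True.
Set u = True.
  then (k ∨ n ∨ ¬u) forces k = True.
  then (¬e ∨ ¬k) forces e = False.
  then (e ∨ h ∨ ¬u) forces h = True.
All clauses satisfied.

n = False, b = False, g = True, u = True, e = False, h = True, k = True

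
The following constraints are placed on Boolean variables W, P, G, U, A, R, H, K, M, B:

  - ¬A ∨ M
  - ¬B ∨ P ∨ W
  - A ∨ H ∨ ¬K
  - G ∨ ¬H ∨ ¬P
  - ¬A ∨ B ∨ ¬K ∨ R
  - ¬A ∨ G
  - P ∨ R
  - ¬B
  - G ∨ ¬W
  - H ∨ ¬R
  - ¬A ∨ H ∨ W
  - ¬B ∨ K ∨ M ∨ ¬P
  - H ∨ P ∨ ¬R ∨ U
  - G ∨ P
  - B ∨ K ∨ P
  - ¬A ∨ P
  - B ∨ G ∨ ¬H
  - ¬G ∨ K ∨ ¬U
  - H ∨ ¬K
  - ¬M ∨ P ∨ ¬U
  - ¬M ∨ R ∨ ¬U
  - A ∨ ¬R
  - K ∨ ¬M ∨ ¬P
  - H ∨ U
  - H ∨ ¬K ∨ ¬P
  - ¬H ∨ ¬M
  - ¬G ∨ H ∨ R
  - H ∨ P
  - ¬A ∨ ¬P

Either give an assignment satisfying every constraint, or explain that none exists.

Unit clause (¬B) forces B = False.
Set W = True.
  then (G ∨ ¬W) forces G = True.
Try P = False:
  (P ∨ R) forces R = True.
  (H ∨ ¬R) forces H = True.
  (B ∨ K ∨ P) forces K = True.
  (¬A ∨ P) forces A = False.
  clause (A ∨ ¬R) is falsified — backtrack.
So P = True.
  then (¬A ∨ ¬P) forces A = False.
  then (A ∨ ¬R) forces R = False.
  then (¬G ∨ H ∨ R) forces H = True.
  then (¬H ∨ ¬M) forces M = False.
Set U = False.
Set K = False.
All clauses satisfied.

W = True, P = True, G = True, U = False, A = False, R = False, H = True, K = False, M = False, B = False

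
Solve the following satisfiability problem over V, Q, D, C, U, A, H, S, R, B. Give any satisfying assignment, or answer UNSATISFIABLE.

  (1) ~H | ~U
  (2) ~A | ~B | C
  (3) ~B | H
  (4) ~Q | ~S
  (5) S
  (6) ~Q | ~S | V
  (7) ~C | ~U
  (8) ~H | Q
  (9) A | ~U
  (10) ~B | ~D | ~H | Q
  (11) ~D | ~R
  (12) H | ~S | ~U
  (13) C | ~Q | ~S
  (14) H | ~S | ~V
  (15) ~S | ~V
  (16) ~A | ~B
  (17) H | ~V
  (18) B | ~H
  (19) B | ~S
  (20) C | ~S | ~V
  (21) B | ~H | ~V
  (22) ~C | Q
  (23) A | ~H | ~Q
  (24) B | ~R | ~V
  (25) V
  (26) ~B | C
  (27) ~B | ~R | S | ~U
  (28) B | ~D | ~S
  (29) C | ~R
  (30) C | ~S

Case V = True:
  (S) forces S = True.
  Clause (~S | ~V) is falsified — contradiction.
Case V = False:
  Clause (V) is falsified — contradiction.
Both cases fail, so the formula is unsatisfiable.

Unsatisfiable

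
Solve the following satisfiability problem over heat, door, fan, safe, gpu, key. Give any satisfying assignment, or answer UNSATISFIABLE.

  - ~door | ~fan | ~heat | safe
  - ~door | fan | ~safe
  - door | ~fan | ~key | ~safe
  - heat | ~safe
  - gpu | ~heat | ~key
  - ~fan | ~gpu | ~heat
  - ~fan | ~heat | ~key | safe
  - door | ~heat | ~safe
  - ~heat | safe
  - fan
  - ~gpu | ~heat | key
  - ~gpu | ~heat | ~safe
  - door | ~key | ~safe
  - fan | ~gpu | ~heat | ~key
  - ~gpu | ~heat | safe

Unit clause (fan) forces fan = True.
Set heat = False.
  then (heat | ~safe) forces safe = False.
Set door = True.
Set gpu = True.
Set key = False.
All clauses satisfied.

heat = False, door = True, fan = True, safe = False, gpu = True, key = False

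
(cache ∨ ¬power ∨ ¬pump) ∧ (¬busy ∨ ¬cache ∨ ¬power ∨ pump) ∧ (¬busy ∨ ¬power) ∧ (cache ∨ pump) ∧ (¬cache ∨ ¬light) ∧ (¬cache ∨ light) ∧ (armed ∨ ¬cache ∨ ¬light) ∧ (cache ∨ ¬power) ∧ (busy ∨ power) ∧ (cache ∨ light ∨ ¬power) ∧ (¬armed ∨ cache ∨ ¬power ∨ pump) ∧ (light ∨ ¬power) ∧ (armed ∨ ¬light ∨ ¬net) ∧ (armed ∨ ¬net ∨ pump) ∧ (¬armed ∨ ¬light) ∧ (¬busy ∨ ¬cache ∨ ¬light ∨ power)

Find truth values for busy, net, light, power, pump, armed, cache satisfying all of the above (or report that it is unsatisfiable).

busy=T, net=F, light=F, power=F, pump=T, armed=T, cache=F

Set busy = True.
  then (¬busy ∨ ¬power) forces power = False.
Set net = False.
Set light = False.
  then (¬cache ∨ light) forces cache = False.
  then (cache ∨ pump) forces pump = True.
Set armed = True.
All clauses satisfied.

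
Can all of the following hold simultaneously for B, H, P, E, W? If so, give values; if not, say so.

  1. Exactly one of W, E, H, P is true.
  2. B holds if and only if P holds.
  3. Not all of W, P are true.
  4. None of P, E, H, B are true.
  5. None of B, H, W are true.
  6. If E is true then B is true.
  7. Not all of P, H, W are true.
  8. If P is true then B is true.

Case B = True:
  Constraint (4) is violated (B=T) — contradiction.
Case B = False:
  (2) with B=F forces P = False.
  (4) forces E = False.
  (4) forces H = False.
  (1) with E=F, H=F, P=F forces W = True.
  Constraint (5) is violated (W=T) — contradiction.
Both cases fail — unsatisfiable.

Unsatisfiable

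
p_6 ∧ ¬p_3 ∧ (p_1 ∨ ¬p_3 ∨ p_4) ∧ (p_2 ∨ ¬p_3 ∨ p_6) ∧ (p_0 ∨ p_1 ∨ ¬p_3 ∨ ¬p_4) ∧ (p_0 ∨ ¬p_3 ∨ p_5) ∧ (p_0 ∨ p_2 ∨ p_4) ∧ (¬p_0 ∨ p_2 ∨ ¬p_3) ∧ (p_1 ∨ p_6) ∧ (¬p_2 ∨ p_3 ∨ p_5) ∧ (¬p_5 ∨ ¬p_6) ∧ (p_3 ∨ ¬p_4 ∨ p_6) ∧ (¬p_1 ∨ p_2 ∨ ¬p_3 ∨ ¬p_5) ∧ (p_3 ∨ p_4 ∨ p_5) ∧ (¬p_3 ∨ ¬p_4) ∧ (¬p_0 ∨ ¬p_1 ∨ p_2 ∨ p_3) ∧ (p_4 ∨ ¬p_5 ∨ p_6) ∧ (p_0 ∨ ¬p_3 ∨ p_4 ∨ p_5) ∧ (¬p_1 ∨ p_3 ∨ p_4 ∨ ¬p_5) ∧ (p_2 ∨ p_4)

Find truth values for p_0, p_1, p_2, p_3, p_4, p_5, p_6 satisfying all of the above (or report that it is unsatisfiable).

Unit clause (p_6) forces p_6 = True.
Unit clause (¬p_3) forces p_3 = False.
In (¬p_5 ∨ ¬p_6) only ¬p_5 is left, so p_5 = False.
In (p_3 ∨ p_4 ∨ p_5) only p_4 is left, so p_4 = True.
In (¬p_2 ∨ p_3 ∨ p_5) only ¬p_2 is left, so p_2 = False.
Set p_0 = True.
  then (¬p_0 ∨ ¬p_1 ∨ p_2 ∨ p_3) forces p_1 = False.
All clauses satisfied.

p_0 = True, p_1 = False, p_2 = False, p_3 = False, p_4 = True, p_5 = False, p_6 = True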